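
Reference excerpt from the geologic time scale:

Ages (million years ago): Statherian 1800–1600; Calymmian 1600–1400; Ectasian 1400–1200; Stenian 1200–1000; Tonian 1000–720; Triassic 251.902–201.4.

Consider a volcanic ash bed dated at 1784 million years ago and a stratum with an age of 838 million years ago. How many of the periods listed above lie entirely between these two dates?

1784 Ma sits inside the Statherian (1800–1600) and 838 Ma inside the Tonian (1000–720); neither of those is wholly between the two dates.
The listed periods lying completely between them are Calymmian, Ectasian, Stenian — 3 in all.

3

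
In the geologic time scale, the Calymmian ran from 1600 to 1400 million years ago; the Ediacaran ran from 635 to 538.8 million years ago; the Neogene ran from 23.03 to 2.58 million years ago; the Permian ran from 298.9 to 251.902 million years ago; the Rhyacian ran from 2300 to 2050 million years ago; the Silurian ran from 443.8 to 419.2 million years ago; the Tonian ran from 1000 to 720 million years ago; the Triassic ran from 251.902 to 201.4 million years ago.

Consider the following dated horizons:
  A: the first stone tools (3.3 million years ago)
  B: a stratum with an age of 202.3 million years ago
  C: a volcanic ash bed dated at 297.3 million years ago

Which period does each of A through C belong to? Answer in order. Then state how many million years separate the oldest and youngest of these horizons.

A — Neogene; B — Triassic; C — Permian; span 294 million years

A: 3.3 Ma lies in 23.03–2.58 Ma, so Neogene.
B: 202.3 Ma lies in 251.902–201.4 Ma, so Triassic.
C: 297.3 Ma lies in 298.9–251.902 Ma, so Permian.
Oldest = 297.3 Ma, youngest = 3.3 Ma → span 294 Myr.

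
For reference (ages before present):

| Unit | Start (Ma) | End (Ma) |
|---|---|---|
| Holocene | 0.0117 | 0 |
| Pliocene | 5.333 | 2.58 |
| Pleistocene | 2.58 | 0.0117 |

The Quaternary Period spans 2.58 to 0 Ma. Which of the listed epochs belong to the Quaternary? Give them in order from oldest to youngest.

Pleistocene, Holocene

Epochs with both bounds inside 2.58–0 Ma: Pleistocene (2.58–0.0117), Holocene (0.0117–0).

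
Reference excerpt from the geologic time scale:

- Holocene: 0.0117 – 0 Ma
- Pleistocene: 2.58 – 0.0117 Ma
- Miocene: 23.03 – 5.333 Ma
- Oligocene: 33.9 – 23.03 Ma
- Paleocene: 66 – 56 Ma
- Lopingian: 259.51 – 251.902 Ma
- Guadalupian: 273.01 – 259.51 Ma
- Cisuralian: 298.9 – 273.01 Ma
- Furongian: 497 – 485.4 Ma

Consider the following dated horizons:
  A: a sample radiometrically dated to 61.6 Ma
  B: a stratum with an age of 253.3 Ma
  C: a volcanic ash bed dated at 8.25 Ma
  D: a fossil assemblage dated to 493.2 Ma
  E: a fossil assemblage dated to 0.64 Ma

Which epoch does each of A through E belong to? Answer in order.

A — Paleocene; B — Lopingian; C — Miocene; D — Furongian; E — Pleistocene

A: 61.6 Ma lies in 66–56 Ma, so Paleocene.
B: 253.3 Ma lies in 259.51–251.902 Ma, so Lopingian.
C: 8.25 Ma lies in 23.03–5.333 Ma, so Miocene.
D: 493.2 Ma lies in 497–485.4 Ma, so Furongian.
E: 0.64 Ma lies in 2.58–0.0117 Ma, so Pleistocene.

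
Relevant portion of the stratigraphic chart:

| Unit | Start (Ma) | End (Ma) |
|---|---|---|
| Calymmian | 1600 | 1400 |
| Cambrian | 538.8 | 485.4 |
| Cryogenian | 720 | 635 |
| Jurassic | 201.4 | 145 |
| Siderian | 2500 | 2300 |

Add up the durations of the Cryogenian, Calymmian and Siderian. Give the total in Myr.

Duration is start − end for each: (720 − 635) + (1600 − 1400) + (2500 − 2300).
That is 85 + 200 + 200, which totals 485 million years.

485 million years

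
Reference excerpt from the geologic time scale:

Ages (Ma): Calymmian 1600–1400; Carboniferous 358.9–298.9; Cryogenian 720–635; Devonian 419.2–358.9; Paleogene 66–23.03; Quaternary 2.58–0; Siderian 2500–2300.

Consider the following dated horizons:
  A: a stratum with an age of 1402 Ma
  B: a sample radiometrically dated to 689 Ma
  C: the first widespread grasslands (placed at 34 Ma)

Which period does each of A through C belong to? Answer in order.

A: 1402 Ma lies in 1600–1400 Ma, so Calymmian.
B: 689 Ma lies in 720–635 Ma, so Cryogenian.
C: 34 Ma lies in 66–23.03 Ma, so Paleogene.

A — Calymmian; B — Cryogenian; C — Paleogene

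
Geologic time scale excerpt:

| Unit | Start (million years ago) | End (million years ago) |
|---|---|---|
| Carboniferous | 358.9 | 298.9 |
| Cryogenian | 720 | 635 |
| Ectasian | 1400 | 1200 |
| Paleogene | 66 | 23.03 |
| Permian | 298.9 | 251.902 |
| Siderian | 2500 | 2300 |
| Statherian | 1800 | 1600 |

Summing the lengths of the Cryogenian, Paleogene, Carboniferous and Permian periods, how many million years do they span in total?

Duration is start − end for each: (720 − 635) + (66 − 23.03) + (358.9 − 298.9) + (298.9 − 251.902).
That is 85 + 42.97 + 60 + 46.998, which totals 234.968 million years.

234.968 million years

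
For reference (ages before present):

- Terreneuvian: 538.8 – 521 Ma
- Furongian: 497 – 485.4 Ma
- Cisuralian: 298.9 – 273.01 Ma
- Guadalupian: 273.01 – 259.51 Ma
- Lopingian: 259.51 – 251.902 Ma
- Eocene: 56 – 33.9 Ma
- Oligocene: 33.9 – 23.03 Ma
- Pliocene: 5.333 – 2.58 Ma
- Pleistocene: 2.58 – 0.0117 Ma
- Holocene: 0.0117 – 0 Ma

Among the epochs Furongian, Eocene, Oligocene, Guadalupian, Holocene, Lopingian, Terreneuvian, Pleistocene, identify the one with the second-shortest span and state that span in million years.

Durations: Furongian 11.6; Eocene 22.1; Oligocene 10.87; Guadalupian 13.5; Holocene 0.0117; Lopingian 7.608; Terreneuvian 17.8; Pleistocene 2.5683 Myr.
Sorted shortest-first: Holocene (0.0117), Pleistocene (2.5683), Lopingian (7.608), Oligocene (10.87), Furongian (11.6), Guadalupian (13.5), Terreneuvian (17.8), Eocene (22.1).
The second shortest is Pleistocene at 2.5683 Myr.

Pleistocene, 2.5683 million years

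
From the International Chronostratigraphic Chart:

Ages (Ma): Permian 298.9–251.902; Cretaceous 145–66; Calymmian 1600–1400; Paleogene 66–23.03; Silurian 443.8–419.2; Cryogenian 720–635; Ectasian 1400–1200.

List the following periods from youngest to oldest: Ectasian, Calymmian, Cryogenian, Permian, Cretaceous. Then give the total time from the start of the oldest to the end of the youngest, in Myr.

From the excerpt: Ectasian 1400–1200; Calymmian 1600–1400; Cryogenian 720–635; Permian 298.9–251.902; Cretaceous 145–66 (Ma).
Larger Ma is earlier, so the oldest is Calymmian and the youngest is Cretaceous; youngest to oldest: Cretaceous, Permian, Cryogenian, Ectasian, Calymmian.
Oldest start 1600 minus youngest end 66 gives 1534 Myr overall.

Cretaceous → Permian → Cryogenian → Ectasian → Calymmian; total span 1534 Myr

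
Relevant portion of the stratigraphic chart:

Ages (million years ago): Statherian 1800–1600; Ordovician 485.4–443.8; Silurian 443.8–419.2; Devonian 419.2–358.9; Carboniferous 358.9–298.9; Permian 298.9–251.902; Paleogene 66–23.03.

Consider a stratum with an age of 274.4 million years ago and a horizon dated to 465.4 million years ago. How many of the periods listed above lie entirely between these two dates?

3

465.4 Ma sits inside the Ordovician (485.4–443.8) and 274.4 Ma inside the Permian (298.9–251.902); neither of those is wholly between the two dates.
The listed periods lying completely between them are Silurian, Devonian, Carboniferous — 3 in all.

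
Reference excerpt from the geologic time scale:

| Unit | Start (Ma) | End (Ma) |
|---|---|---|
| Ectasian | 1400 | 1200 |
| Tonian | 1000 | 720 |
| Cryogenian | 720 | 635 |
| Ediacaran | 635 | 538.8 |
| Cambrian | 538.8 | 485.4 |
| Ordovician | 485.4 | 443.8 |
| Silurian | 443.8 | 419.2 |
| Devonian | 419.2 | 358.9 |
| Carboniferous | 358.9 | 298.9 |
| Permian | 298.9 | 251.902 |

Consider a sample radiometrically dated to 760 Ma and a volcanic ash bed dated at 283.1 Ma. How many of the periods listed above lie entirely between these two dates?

7

760 Ma sits inside the Tonian (1000–720) and 283.1 Ma inside the Permian (298.9–251.902); neither of those is wholly between the two dates.
The listed periods lying completely between them are Cryogenian, Ediacaran, Cambrian, Ordovician, Silurian, Devonian, Carboniferous — 7 in all.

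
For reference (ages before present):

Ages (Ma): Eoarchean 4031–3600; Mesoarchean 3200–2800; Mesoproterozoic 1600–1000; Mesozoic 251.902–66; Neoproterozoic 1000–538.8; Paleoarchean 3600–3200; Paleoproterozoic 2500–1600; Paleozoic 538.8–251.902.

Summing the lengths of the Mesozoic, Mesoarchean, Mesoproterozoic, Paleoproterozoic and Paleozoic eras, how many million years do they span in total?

2372.8 million years

Duration is start − end for each: (251.902 − 66) + (3200 − 2800) + (1600 − 1000) + (2500 − 1600) + (538.8 − 251.902).
That is 185.902 + 400 + 600 + 900 + 286.898, which totals 2372.8 million years.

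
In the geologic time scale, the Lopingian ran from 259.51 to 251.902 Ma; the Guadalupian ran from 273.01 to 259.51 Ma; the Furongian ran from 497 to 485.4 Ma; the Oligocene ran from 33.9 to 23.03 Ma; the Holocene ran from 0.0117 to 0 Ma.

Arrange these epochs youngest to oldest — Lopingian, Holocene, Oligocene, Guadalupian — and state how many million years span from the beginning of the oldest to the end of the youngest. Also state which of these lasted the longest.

Holocene, Oligocene, Lopingian, Guadalupian; total span 273.01 Myr; longest is Guadalupian

From the excerpt: Lopingian 259.51–251.902; Holocene 0.0117–0; Oligocene 33.9–23.03; Guadalupian 273.01–259.51 (Ma).
Larger Ma is earlier, so the oldest is Guadalupian and the youngest is Holocene; youngest to oldest: Holocene, Oligocene, Lopingian, Guadalupian.
Oldest start 273.01 minus youngest end 0 gives 273.01 Myr overall.
Individual lengths (start − end): Holocene 0.0117; Guadalupian 13.5; Lopingian 7.608; Oligocene 10.87. The largest is Guadalupian at 13.5 Myr.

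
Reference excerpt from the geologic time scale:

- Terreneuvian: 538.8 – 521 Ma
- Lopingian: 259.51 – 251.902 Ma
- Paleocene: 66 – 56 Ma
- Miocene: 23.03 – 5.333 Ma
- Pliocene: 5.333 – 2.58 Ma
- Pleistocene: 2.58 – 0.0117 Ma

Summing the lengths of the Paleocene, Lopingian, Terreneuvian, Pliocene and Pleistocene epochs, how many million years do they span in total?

Each duration: Paleocene = 10; Lopingian = 7.608; Terreneuvian = 17.8; Pliocene = 2.753; Pleistocene = 2.5683.
Sum: 10 + 7.608 + 17.8 + 2.753 + 2.5683 = 40.7293 Myr.

40.7293 million years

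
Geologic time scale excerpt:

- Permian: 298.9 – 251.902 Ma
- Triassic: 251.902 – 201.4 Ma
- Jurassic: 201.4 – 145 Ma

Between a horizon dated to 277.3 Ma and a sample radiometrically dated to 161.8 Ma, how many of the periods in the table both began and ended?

1

277.3 Ma sits inside the Permian (298.9–251.902) and 161.8 Ma inside the Jurassic (201.4–145); neither of those is wholly between the two dates.
The listed periods lying completely between them are Triassic — 1 in all.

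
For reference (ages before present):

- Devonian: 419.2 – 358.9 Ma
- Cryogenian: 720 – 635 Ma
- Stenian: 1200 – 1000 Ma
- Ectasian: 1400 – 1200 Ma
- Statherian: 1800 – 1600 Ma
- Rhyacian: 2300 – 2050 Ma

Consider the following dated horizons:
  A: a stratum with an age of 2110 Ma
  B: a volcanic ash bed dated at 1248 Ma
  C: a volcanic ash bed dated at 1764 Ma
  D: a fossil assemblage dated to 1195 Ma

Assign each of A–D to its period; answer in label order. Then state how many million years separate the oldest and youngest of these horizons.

A: 2110 Ma lies in 2300–2050 Ma, so Rhyacian.
B: 1248 Ma lies in 1400–1200 Ma, so Ectasian.
C: 1764 Ma lies in 1800–1600 Ma, so Statherian.
D: 1195 Ma lies in 1200–1000 Ma, so Stenian.
Oldest = 2110 Ma, youngest = 1195 Ma → span 915 Myr.

A — Rhyacian; B — Ectasian; C — Statherian; D — Stenian; span 915 million years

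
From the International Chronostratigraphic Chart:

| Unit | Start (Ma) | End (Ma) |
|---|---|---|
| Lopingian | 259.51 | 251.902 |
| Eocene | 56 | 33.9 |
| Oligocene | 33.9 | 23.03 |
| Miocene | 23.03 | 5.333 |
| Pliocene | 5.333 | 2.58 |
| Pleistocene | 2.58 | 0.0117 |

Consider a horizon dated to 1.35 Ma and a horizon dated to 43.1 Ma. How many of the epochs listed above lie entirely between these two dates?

3

43.1 Ma sits inside the Eocene (56–33.9) and 1.35 Ma inside the Pleistocene (2.58–0.0117); neither of those is wholly between the two dates.
The listed epochs lying completely between them are Oligocene, Miocene, Pliocene — 3 in all.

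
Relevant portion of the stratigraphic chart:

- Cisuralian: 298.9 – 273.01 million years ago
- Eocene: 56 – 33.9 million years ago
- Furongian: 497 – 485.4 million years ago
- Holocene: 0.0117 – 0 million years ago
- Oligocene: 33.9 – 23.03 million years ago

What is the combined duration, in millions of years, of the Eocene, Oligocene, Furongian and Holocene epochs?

44.5817 million years

Duration is start − end for each: (56 − 33.9) + (33.9 − 23.03) + (497 − 485.4) + (0.0117 − 0).
That is 22.1 + 10.87 + 11.6 + 0.0117, which totals 44.5817 million years.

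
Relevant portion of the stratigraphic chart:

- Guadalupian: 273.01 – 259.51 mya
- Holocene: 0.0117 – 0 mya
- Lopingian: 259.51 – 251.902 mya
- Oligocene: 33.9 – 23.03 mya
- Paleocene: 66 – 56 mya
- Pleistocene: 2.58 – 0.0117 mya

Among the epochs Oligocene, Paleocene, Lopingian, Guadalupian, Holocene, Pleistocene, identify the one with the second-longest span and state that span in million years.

Oligocene, 10.87 million years

Durations: Oligocene 10.87; Paleocene 10; Lopingian 7.608; Guadalupian 13.5; Holocene 0.0117; Pleistocene 2.5683 Myr.
Sorted longest-first: Guadalupian (13.5), Oligocene (10.87), Paleocene (10), Lopingian (7.608), Pleistocene (2.5683), Holocene (0.0117).
The second longest is Oligocene at 10.87 Myr.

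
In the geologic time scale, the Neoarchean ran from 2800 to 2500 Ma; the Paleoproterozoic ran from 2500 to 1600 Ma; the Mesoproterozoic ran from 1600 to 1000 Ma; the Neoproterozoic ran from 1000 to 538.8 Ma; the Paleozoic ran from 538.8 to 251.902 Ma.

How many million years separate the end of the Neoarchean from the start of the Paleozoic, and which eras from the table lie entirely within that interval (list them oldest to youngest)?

1961.2 million years; Paleoproterozoic, Mesoproterozoic, Neoproterozoic

End of Neoarchean = 2500 Ma; start of Paleozoic = 538.8 Ma.
Gap = 2500 − 538.8 = 1961.2 Myr.
Eras wholly inside 2500–538.8 Ma: Paleoproterozoic (2500–1600), Mesoproterozoic (1600–1000), Neoproterozoic (1000–538.8).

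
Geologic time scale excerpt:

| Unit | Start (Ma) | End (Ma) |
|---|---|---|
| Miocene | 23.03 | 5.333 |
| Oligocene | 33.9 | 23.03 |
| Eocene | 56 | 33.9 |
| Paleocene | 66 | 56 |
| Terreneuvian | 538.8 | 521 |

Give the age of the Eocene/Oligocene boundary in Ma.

33.9 Ma

The Eocene ends and the Oligocene begins at 33.9 Ma.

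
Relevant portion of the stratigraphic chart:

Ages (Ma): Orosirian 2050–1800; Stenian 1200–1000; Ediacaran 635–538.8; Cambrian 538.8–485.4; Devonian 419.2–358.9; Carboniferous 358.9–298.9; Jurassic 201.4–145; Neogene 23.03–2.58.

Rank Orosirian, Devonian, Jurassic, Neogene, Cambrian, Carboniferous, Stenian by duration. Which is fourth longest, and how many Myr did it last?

Durations: Orosirian 250; Devonian 60.3; Jurassic 56.4; Neogene 20.45; Cambrian 53.4; Carboniferous 60; Stenian 200 Myr.
Sorted longest-first: Orosirian (250), Stenian (200), Devonian (60.3), Carboniferous (60), Jurassic (56.4), Cambrian (53.4), Neogene (20.45).
The fourth longest is Carboniferous at 60 Myr.

Carboniferous, 60 million years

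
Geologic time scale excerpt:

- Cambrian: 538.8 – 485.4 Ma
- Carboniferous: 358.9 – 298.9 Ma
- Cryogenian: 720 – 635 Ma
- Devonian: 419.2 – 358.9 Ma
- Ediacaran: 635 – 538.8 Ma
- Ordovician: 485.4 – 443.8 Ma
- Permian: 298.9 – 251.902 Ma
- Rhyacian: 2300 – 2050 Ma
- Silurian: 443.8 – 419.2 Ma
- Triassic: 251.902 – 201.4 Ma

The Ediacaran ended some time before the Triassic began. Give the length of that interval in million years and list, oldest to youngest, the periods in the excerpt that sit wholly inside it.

286.898 million years; Cambrian, Ordovician, Silurian, Devonian, Carboniferous, Permian

The Ediacaran closes at 538.8 Ma and the Triassic opens at 251.902 Ma, so the interval is 538.8 − 251.902 = 286.898 Myr.
A period fits inside if it starts at or after 538.8 Ma and ends at or before 251.902 Ma; oldest first that gives Cambrian, Ordovician, Silurian, Devonian, Carboniferous, Permian.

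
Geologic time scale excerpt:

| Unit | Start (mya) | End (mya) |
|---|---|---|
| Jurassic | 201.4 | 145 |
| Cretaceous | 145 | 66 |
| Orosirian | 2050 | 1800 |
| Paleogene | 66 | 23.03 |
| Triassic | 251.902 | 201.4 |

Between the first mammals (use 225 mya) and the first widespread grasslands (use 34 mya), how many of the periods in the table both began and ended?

2

225 Ma sits inside the Triassic (251.902–201.4) and 34 Ma inside the Paleogene (66–23.03); neither of those is wholly between the two dates.
The listed periods lying completely between them are Jurassic, Cretaceous — 2 in all.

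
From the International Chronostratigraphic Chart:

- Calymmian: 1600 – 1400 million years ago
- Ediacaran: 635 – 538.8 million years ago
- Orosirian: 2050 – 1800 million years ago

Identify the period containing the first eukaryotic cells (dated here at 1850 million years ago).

1850 Ma lies between 2050 and 1800 Ma, so it falls in the Orosirian.

Orosirian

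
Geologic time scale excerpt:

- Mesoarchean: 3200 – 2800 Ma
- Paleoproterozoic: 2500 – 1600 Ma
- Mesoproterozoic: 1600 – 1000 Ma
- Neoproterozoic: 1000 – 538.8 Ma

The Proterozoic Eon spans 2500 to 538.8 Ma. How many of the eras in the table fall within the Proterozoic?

3

Eras inside 2500–538.8 Ma: Paleoproterozoic, Mesoproterozoic, Neoproterozoic — 3 in total.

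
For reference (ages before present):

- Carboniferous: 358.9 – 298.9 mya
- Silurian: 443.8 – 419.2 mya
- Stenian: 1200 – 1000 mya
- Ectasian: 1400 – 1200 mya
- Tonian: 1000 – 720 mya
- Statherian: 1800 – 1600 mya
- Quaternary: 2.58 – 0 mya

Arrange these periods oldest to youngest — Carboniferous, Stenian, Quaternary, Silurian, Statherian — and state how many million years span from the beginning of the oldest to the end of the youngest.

Statherian, Stenian, Silurian, Carboniferous, Quaternary; total span 1800 Myr

Start ages (Ma): Statherian 1800, Stenian 1200, Silurian 443.8, Carboniferous 358.9, Quaternary 2.58.
Ordered oldest to youngest: Statherian, Stenian, Silurian, Carboniferous, Quaternary.
Span = 1800 − 0 = 1800 Myr.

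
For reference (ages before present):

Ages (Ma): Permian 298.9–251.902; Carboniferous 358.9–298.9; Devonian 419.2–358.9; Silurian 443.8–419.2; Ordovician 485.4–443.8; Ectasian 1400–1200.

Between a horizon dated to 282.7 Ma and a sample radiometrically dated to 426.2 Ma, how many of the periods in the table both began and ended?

2

The older date is 426.2 Ma and the younger is 282.7 Ma.
Periods with start < 426.2 and end > 282.7 Ma: Devonian (419.2–358.9), Carboniferous (358.9–298.9).
That is 2 complete periods.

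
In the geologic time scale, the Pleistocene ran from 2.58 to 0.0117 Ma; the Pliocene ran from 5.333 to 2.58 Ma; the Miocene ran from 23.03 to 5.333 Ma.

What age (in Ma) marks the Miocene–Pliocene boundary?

5.333 Ma

The Miocene ends and the Pliocene begins at 5.333 Ma.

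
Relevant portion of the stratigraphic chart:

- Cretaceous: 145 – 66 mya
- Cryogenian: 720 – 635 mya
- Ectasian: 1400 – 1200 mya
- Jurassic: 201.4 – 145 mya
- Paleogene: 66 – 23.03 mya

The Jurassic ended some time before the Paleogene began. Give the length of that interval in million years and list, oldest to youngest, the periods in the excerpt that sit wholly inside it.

79 million years; Cretaceous

The Jurassic closes at 145 Ma and the Paleogene opens at 66 Ma, so the interval is 145 − 66 = 79 Myr.
A period fits inside if it starts at or after 145 Ma and ends at or before 66 Ma; oldest first that gives Cretaceous.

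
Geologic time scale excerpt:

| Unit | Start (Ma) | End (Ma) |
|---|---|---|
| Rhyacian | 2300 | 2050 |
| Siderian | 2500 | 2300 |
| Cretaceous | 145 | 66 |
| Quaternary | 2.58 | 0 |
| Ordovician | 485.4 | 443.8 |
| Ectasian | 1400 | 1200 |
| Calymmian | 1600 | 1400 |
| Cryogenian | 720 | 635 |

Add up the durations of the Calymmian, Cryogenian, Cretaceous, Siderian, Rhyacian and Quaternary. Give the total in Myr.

816.58 million years

Each duration: Calymmian = 200; Cryogenian = 85; Cretaceous = 79; Siderian = 200; Rhyacian = 250; Quaternary = 2.58.
Sum: 200 + 85 + 79 + 200 + 250 + 2.58 = 816.58 Myr.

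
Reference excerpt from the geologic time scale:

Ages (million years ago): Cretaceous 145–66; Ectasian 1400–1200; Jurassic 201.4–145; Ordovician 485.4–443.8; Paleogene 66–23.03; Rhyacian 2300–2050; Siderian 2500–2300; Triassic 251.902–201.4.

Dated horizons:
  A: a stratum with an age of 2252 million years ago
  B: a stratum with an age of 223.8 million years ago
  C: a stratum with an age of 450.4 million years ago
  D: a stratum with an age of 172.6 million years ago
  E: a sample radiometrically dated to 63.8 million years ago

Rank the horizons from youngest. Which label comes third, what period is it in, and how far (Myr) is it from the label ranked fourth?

B, in the Triassic; 226.6 million years to C

Smaller Ma means younger, so youngest first: E 63.8 < D 172.6 < B 223.8 < C 450.4 < A 2252.
Counting 3 along gives B (223.8 Ma); the excerpt puts that inside the Triassic, 251.902–201.4 Ma.
Next in line is C (450.4 Ma), and 450.4 − 223.8 = 226.6 Myr.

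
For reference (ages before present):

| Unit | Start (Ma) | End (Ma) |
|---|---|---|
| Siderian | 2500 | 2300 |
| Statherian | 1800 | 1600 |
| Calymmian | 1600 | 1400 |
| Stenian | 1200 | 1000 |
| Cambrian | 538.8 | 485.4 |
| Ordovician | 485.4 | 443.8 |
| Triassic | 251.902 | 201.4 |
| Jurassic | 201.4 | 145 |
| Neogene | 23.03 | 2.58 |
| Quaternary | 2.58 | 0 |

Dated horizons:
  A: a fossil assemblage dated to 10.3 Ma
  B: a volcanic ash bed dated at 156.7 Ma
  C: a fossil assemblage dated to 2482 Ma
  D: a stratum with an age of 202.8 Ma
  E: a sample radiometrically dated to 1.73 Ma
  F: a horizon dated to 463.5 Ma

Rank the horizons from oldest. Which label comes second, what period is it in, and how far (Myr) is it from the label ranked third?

F, in the Ordovician; 260.7 million years to D

Sorted oldest-first by Ma: C (2482), F (463.5), D (202.8), B (156.7), A (10.3), E (1.73).
The second oldest is F at 463.5 Ma, which lies in 485.4–443.8 Ma: the Ordovician.
The third oldest is D at 202.8 Ma; separation = |463.5 − 202.8| = 260.7 Myr.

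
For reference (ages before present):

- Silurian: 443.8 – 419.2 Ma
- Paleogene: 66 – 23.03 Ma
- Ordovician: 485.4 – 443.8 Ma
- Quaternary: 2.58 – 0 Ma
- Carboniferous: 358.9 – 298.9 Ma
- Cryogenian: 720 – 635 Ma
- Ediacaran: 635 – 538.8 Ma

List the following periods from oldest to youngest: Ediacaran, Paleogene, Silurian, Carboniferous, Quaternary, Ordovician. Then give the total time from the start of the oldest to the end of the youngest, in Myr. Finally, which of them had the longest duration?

Ediacaran → Ordovician → Silurian → Carboniferous → Paleogene → Quaternary; total span 635 Myr; longest is Ediacaran

Start ages (Ma): Ediacaran 635, Ordovician 485.4, Silurian 443.8, Carboniferous 358.9, Paleogene 66, Quaternary 2.58.
Ordered oldest to youngest: Ediacaran, Ordovician, Silurian, Carboniferous, Paleogene, Quaternary.
Span = 635 − 0 = 635 Myr.
Durations: Paleogene 42.97, Silurian 24.6, Quaternary 2.58, Carboniferous 60, Ordovician 41.6, Ediacaran 96.2 → longest is Ediacaran (96.2 Myr).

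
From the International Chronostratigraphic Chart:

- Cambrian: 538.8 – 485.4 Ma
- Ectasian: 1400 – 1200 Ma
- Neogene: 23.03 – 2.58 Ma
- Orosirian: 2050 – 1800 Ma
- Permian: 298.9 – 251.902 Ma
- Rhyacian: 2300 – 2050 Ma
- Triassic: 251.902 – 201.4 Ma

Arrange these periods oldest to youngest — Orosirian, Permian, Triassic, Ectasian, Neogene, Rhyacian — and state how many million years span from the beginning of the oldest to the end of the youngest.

Rhyacian → Orosirian → Ectasian → Permian → Triassic → Neogene; total span 2297.42 Myr

Start ages (Ma): Rhyacian 2300, Orosirian 2050, Ectasian 1400, Permian 298.9, Triassic 251.902, Neogene 23.03.
Ordered oldest to youngest: Rhyacian, Orosirian, Ectasian, Permian, Triassic, Neogene.
Span = 2300 − 2.58 = 2297.42 Myr.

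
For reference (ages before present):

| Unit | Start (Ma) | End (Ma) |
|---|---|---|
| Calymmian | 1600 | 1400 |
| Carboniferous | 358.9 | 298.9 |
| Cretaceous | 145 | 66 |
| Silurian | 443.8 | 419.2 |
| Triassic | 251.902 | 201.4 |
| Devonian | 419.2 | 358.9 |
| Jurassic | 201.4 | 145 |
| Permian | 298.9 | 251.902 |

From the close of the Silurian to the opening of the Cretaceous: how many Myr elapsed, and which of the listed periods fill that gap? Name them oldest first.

The Silurian closes at 419.2 Ma and the Cretaceous opens at 145 Ma, so the interval is 419.2 − 145 = 274.2 Myr.
A period fits inside if it starts at or after 419.2 Ma and ends at or before 145 Ma; oldest first that gives Devonian, Carboniferous, Permian, Triassic, Jurassic.

274.2 million years; Devonian, Carboniferous, Permian, Triassic, Jurassic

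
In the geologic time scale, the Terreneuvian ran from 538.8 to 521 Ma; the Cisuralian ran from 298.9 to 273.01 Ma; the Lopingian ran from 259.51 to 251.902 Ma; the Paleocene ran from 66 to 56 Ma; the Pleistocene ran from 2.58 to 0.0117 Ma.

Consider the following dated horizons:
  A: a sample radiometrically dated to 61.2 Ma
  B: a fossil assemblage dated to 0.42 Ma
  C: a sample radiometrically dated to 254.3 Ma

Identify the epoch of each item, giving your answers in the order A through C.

Match each age against the start–end ranges in the excerpt: A = 61.2 Ma → Paleocene (66–56); B = 0.42 Ma → Pleistocene (2.58–0.0117); C = 254.3 Ma → Lopingian (259.51–251.902).

A — Paleocene; B — Pleistocene; C — Lopingian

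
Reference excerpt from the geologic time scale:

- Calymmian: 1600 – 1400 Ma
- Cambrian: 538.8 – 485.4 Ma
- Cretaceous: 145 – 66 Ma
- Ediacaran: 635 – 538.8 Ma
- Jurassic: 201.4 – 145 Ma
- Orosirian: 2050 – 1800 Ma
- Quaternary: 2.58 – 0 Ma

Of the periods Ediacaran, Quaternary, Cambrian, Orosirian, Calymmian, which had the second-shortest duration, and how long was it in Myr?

Cambrian, 53.4 million years

Start − end for each: Ediacaran 635 − 538.8 = 96.2; Quaternary 2.58 − 0 = 2.58; Cambrian 538.8 − 485.4 = 53.4; Orosirian 2050 − 1800 = 250; Calymmian 1600 − 1400 = 200.
Ranking these from shortest: Quaternary < Cambrian < Ediacaran < Calymmian < Orosirian.
Position 2 in that ranking is Cambrian, which lasted 53.4 Myr.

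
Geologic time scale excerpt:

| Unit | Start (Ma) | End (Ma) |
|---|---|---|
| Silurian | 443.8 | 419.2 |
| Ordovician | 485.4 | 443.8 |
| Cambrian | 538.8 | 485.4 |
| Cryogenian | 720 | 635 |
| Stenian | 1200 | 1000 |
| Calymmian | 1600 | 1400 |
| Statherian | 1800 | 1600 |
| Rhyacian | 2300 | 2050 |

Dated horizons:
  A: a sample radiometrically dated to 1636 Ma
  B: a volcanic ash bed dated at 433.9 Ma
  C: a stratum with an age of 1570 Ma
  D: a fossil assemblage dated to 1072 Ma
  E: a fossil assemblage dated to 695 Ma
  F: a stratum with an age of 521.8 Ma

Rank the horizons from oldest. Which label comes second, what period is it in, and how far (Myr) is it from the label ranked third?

C, in the Calymmian; 498 million years to D

Larger Ma means older, so oldest first: A 1636 > C 1570 > D 1072 > E 695 > F 521.8 > B 433.9.
Counting 2 along gives C (1570 Ma); the excerpt puts that inside the Calymmian, 1600–1400 Ma.
Next in line is D (1072 Ma), and 1570 − 1072 = 498 Myr.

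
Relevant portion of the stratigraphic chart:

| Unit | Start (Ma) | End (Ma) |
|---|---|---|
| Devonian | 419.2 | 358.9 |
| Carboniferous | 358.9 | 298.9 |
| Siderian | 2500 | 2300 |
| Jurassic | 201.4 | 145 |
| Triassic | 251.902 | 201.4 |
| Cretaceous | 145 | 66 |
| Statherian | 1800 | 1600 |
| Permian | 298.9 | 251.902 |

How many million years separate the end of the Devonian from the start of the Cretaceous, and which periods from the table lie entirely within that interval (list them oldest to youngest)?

213.9 million years; Carboniferous, Permian, Triassic, Jurassic

The Devonian closes at 358.9 Ma and the Cretaceous opens at 145 Ma, so the interval is 358.9 − 145 = 213.9 Myr.
A period fits inside if it starts at or after 358.9 Ma and ends at or before 145 Ma; oldest first that gives Carboniferous, Permian, Triassic, Jurassic.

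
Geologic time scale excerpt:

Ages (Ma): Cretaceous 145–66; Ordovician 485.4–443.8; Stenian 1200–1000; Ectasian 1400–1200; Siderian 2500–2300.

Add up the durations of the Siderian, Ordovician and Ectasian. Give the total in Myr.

441.6 million years

Duration is start − end for each: (2500 − 2300) + (485.4 − 443.8) + (1400 − 1200).
That is 200 + 41.6 + 200, which totals 441.6 million years.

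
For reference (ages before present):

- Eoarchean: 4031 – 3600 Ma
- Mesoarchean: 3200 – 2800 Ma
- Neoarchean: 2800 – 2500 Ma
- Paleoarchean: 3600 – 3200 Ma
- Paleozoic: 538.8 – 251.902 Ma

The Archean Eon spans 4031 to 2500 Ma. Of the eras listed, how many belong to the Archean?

Eras inside 4031–2500 Ma: Eoarchean, Paleoarchean, Mesoarchean, Neoarchean — 4 in total.

4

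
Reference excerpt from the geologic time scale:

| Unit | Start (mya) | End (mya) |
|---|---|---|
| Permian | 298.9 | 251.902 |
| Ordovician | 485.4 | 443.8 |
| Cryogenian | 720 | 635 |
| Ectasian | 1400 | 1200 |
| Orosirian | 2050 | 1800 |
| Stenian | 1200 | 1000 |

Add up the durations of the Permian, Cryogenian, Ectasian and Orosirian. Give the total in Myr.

Duration is start − end for each: (298.9 − 251.902) + (720 − 635) + (1400 − 1200) + (2050 − 1800).
That is 46.998 + 85 + 200 + 250, which totals 581.998 million years.

581.998 million years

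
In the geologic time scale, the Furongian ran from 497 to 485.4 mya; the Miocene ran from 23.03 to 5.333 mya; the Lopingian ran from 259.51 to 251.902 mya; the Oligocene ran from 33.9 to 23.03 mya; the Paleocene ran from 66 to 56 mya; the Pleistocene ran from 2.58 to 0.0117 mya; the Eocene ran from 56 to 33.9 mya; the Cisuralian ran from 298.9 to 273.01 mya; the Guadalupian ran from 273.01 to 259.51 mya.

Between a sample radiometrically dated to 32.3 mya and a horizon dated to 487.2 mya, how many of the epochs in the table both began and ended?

5

The older date is 487.2 Ma and the younger is 32.3 Ma.
Epochs with start < 487.2 and end > 32.3 Ma: Cisuralian (298.9–273.01), Guadalupian (273.01–259.51), Lopingian (259.51–251.902), Paleocene (66–56), Eocene (56–33.9).
That is 5 complete epochs.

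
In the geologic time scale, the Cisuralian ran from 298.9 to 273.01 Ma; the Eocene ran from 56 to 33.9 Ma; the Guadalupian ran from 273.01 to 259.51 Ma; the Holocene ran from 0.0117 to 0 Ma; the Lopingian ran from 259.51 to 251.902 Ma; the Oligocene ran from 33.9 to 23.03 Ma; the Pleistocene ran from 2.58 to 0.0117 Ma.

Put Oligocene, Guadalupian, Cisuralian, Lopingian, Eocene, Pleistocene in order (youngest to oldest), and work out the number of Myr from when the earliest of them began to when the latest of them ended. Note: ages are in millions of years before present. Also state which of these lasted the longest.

From the excerpt: Oligocene 33.9–23.03; Guadalupian 273.01–259.51; Cisuralian 298.9–273.01; Lopingian 259.51–251.902; Eocene 56–33.9; Pleistocene 2.58–0.0117 (Ma).
Larger Ma is earlier, so the oldest is Cisuralian and the youngest is Pleistocene; youngest to oldest: Pleistocene, Oligocene, Eocene, Lopingian, Guadalupian, Cisuralian.
Oldest start 298.9 minus youngest end 0.0117 gives 298.8883 Myr overall.
Individual lengths (start − end): Guadalupian 13.5; Pleistocene 2.5683; Cisuralian 25.89; Lopingian 7.608; Eocene 22.1; Oligocene 10.87. The largest is Cisuralian at 25.89 Myr.

Pleistocene → Oligocene → Eocene → Lopingian → Guadalupian → Cisuralian; total span 298.8883 Myr; longest is Cisuralian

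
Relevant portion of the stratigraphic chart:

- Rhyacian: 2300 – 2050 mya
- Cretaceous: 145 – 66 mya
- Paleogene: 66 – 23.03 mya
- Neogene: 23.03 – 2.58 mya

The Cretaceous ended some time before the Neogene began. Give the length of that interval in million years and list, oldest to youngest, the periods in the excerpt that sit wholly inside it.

42.97 million years; Paleogene

The Cretaceous closes at 66 Ma and the Neogene opens at 23.03 Ma, so the interval is 66 − 23.03 = 42.97 Myr.
A period fits inside if it starts at or after 66 Ma and ends at or before 23.03 Ma; oldest first that gives Paleogene.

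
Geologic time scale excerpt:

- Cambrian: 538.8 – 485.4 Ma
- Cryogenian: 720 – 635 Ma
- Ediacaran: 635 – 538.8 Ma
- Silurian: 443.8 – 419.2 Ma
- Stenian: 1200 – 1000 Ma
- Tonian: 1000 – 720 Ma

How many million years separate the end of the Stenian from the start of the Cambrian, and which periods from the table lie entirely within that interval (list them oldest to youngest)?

461.2 million years; Tonian, Cryogenian, Ediacaran

The Stenian closes at 1000 Ma and the Cambrian opens at 538.8 Ma, so the interval is 1000 − 538.8 = 461.2 Myr.
A period fits inside if it starts at or after 1000 Ma and ends at or before 538.8 Ma; oldest first that gives Tonian, Cryogenian, Ediacaran.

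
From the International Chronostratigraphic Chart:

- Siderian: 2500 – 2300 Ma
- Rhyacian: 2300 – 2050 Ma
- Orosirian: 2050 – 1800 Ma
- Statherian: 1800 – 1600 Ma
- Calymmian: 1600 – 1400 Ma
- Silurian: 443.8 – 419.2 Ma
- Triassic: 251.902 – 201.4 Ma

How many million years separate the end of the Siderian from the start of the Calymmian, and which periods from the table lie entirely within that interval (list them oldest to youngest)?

The Siderian closes at 2300 Ma and the Calymmian opens at 1600 Ma, so the interval is 2300 − 1600 = 700 Myr.
A period fits inside if it starts at or after 2300 Ma and ends at or before 1600 Ma; oldest first that gives Rhyacian, Orosirian, Statherian.

700 million years; Rhyacian, Orosirian, Statherian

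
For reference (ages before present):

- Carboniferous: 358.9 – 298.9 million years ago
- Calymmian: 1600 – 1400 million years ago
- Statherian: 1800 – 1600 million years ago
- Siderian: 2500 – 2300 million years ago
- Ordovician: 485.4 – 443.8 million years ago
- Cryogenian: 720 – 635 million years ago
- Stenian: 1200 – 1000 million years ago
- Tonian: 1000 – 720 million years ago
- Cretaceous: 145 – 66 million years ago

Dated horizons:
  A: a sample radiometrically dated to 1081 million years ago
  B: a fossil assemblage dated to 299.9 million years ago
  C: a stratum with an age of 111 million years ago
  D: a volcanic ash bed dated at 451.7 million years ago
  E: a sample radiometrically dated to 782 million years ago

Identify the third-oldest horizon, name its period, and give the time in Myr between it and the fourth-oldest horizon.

Larger Ma means older, so oldest first: A 1081 > E 782 > D 451.7 > B 299.9 > C 111.
Counting 3 along gives D (451.7 Ma); the excerpt puts that inside the Ordovician, 485.4–443.8 Ma.
Next in line is B (299.9 Ma), and 451.7 − 299.9 = 151.8 Myr.

D, in the Ordovician; 151.8 million years to B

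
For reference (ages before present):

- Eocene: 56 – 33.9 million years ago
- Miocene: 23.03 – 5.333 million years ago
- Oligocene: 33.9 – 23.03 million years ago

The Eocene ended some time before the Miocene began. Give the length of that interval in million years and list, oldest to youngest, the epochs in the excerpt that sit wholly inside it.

End of Eocene = 33.9 Ma; start of Miocene = 23.03 Ma.
Gap = 33.9 − 23.03 = 10.87 Myr.
Epochs wholly inside 33.9–23.03 Ma: Oligocene (33.9–23.03).

10.87 million years; Oligocene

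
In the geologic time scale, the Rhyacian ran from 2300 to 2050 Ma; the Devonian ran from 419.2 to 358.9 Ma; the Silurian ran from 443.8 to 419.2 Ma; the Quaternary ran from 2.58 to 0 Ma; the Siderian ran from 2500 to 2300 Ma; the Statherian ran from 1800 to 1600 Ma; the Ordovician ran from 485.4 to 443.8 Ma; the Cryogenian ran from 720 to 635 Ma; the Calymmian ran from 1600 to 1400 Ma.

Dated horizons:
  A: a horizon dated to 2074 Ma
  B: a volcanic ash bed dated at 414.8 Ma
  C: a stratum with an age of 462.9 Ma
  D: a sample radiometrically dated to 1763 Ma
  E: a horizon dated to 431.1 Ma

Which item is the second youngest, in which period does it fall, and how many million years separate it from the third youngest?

Sorted youngest-first by Ma: B (414.8), E (431.1), C (462.9), D (1763), A (2074).
The second youngest is E at 431.1 Ma, which lies in 443.8–419.2 Ma: the Silurian.
The third youngest is C at 462.9 Ma; separation = |431.1 − 462.9| = 31.8 Myr.

E, in the Silurian; 31.8 million years to C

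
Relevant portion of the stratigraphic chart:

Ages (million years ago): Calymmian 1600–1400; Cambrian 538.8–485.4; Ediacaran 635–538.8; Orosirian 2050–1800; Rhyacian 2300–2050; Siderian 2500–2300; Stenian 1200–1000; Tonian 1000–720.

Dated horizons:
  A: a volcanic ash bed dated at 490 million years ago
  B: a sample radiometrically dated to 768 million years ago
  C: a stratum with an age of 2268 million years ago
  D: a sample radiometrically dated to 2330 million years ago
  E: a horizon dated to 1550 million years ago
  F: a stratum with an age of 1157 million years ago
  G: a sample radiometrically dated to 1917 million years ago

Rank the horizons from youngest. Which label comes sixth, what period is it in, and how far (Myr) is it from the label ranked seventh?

Smaller Ma means younger, so youngest first: A 490 < B 768 < F 1157 < E 1550 < G 1917 < C 2268 < D 2330.
Counting 6 along gives C (2268 Ma); the excerpt puts that inside the Rhyacian, 2300–2050 Ma.
Next in line is D (2330 Ma), and 2330 − 2268 = 62 Myr.

C, in the Rhyacian; 62 million years to D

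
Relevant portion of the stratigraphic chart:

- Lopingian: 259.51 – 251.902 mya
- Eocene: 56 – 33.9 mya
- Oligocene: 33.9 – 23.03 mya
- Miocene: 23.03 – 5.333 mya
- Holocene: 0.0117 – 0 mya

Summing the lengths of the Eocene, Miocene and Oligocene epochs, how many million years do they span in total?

50.667 million years

Duration is start − end for each: (56 − 33.9) + (23.03 − 5.333) + (33.9 − 23.03).
That is 22.1 + 17.697 + 10.87, which totals 50.667 million years.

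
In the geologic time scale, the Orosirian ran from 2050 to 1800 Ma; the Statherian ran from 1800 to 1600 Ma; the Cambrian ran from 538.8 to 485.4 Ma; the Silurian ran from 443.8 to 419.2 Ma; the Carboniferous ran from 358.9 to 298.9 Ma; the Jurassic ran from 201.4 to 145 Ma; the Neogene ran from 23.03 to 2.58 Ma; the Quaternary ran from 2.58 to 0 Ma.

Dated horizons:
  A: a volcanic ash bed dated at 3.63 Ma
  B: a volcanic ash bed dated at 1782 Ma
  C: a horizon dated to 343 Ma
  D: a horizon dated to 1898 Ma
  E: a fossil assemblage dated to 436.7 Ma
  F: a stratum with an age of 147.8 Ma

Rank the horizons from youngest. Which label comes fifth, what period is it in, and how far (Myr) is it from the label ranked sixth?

B, in the Statherian; 116 million years to D

Smaller Ma means younger, so youngest first: A 3.63 < F 147.8 < C 343 < E 436.7 < B 1782 < D 1898.
Counting 5 along gives B (1782 Ma); the excerpt puts that inside the Statherian, 1800–1600 Ma.
Next in line is D (1898 Ma), and 1898 − 1782 = 116 Myr.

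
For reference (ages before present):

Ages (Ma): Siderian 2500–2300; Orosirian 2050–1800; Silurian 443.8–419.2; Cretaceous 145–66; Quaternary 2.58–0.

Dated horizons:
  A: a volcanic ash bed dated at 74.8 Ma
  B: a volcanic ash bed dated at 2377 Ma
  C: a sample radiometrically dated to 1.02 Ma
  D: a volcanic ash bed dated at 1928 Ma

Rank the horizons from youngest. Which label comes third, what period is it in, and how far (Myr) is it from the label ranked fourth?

D, in the Orosirian; 449 million years to B

Sorted youngest-first by Ma: C (1.02), A (74.8), D (1928), B (2377).
The third youngest is D at 1928 Ma, which lies in 2050–1800 Ma: the Orosirian.
The fourth youngest is B at 2377 Ma; separation = |1928 − 2377| = 449 Myr.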